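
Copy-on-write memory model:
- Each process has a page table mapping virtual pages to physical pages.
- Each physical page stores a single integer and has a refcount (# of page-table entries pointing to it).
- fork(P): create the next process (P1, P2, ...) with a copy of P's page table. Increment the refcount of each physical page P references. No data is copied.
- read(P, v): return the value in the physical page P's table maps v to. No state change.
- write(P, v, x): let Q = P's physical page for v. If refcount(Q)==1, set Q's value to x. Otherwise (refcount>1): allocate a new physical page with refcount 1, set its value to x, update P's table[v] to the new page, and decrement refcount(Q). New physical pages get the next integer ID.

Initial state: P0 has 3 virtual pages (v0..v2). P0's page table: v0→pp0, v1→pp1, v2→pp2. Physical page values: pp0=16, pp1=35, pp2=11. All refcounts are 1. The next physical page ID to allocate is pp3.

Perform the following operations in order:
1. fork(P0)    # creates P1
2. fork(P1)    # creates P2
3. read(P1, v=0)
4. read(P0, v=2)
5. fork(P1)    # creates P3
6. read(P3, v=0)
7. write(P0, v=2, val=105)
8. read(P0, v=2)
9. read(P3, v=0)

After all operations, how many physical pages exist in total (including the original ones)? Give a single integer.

Op 1: fork(P0) -> P1. 3 ppages; refcounts: pp0:2 pp1:2 pp2:2
Op 2: fork(P1) -> P2. 3 ppages; refcounts: pp0:3 pp1:3 pp2:3
Op 3: read(P1, v0) -> 16. No state change.
Op 4: read(P0, v2) -> 11. No state change.
Op 5: fork(P1) -> P3. 3 ppages; refcounts: pp0:4 pp1:4 pp2:4
Op 6: read(P3, v0) -> 16. No state change.
Op 7: write(P0, v2, 105). refcount(pp2)=4>1 -> COPY to pp3. 4 ppages; refcounts: pp0:4 pp1:4 pp2:3 pp3:1
Op 8: read(P0, v2) -> 105. No state change.
Op 9: read(P3, v0) -> 16. No state change.

Answer: 4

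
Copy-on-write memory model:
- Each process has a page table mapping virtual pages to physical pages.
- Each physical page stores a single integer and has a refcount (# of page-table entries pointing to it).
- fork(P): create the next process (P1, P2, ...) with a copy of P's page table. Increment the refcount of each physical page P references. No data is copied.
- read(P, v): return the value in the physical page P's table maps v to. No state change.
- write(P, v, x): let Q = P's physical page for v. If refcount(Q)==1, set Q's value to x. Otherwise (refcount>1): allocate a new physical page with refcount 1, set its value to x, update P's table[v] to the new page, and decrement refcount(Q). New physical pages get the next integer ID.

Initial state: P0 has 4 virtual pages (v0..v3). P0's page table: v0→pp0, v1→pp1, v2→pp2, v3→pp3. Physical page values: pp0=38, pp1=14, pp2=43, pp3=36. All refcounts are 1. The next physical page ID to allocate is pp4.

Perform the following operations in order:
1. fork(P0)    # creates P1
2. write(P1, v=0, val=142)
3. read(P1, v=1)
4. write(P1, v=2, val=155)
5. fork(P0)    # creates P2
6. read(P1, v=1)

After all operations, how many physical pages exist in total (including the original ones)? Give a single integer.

Answer: 6

Derivation:
Op 1: fork(P0) -> P1. 4 ppages; refcounts: pp0:2 pp1:2 pp2:2 pp3:2
Op 2: write(P1, v0, 142). refcount(pp0)=2>1 -> COPY to pp4. 5 ppages; refcounts: pp0:1 pp1:2 pp2:2 pp3:2 pp4:1
Op 3: read(P1, v1) -> 14. No state change.
Op 4: write(P1, v2, 155). refcount(pp2)=2>1 -> COPY to pp5. 6 ppages; refcounts: pp0:1 pp1:2 pp2:1 pp3:2 pp4:1 pp5:1
Op 5: fork(P0) -> P2. 6 ppages; refcounts: pp0:2 pp1:3 pp2:2 pp3:3 pp4:1 pp5:1
Op 6: read(P1, v1) -> 14. No state change.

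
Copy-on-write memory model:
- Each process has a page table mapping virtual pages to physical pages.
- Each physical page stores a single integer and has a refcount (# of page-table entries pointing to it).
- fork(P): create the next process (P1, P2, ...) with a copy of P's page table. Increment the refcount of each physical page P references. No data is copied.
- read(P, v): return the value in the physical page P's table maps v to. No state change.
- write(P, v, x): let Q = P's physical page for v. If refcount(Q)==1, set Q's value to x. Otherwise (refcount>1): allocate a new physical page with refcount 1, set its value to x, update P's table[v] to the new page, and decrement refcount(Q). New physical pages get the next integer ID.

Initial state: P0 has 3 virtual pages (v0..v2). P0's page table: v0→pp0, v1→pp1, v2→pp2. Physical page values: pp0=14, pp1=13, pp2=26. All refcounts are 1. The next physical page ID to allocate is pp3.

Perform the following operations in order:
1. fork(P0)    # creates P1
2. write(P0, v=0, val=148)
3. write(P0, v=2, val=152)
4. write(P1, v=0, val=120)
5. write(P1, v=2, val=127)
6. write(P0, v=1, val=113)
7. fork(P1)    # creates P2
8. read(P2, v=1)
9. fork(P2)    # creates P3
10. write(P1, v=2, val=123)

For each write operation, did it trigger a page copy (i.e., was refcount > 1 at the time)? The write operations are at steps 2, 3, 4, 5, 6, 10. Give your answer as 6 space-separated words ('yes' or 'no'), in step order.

Op 1: fork(P0) -> P1. 3 ppages; refcounts: pp0:2 pp1:2 pp2:2
Op 2: write(P0, v0, 148). refcount(pp0)=2>1 -> COPY to pp3. 4 ppages; refcounts: pp0:1 pp1:2 pp2:2 pp3:1
Op 3: write(P0, v2, 152). refcount(pp2)=2>1 -> COPY to pp4. 5 ppages; refcounts: pp0:1 pp1:2 pp2:1 pp3:1 pp4:1
Op 4: write(P1, v0, 120). refcount(pp0)=1 -> write in place. 5 ppages; refcounts: pp0:1 pp1:2 pp2:1 pp3:1 pp4:1
Op 5: write(P1, v2, 127). refcount(pp2)=1 -> write in place. 5 ppages; refcounts: pp0:1 pp1:2 pp2:1 pp3:1 pp4:1
Op 6: write(P0, v1, 113). refcount(pp1)=2>1 -> COPY to pp5. 6 ppages; refcounts: pp0:1 pp1:1 pp2:1 pp3:1 pp4:1 pp5:1
Op 7: fork(P1) -> P2. 6 ppages; refcounts: pp0:2 pp1:2 pp2:2 pp3:1 pp4:1 pp5:1
Op 8: read(P2, v1) -> 13. No state change.
Op 9: fork(P2) -> P3. 6 ppages; refcounts: pp0:3 pp1:3 pp2:3 pp3:1 pp4:1 pp5:1
Op 10: write(P1, v2, 123). refcount(pp2)=3>1 -> COPY to pp6. 7 ppages; refcounts: pp0:3 pp1:3 pp2:2 pp3:1 pp4:1 pp5:1 pp6:1

yes yes no no yes yes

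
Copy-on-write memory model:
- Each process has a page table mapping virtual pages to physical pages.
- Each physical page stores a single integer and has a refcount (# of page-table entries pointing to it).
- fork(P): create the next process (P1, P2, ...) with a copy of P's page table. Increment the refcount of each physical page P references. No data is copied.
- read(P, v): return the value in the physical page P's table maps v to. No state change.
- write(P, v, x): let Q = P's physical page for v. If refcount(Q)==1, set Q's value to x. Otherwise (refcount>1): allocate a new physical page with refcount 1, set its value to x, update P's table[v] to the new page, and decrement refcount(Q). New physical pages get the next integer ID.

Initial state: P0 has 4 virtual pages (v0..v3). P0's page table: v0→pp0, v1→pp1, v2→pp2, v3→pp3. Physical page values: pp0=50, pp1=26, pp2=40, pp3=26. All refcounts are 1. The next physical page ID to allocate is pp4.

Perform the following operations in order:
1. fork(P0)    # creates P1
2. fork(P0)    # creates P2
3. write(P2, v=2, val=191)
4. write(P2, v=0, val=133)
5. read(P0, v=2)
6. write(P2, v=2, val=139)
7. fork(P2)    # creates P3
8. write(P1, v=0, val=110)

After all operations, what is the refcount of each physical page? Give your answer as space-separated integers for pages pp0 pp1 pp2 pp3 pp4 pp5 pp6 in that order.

Answer: 1 4 2 4 2 2 1

Derivation:
Op 1: fork(P0) -> P1. 4 ppages; refcounts: pp0:2 pp1:2 pp2:2 pp3:2
Op 2: fork(P0) -> P2. 4 ppages; refcounts: pp0:3 pp1:3 pp2:3 pp3:3
Op 3: write(P2, v2, 191). refcount(pp2)=3>1 -> COPY to pp4. 5 ppages; refcounts: pp0:3 pp1:3 pp2:2 pp3:3 pp4:1
Op 4: write(P2, v0, 133). refcount(pp0)=3>1 -> COPY to pp5. 6 ppages; refcounts: pp0:2 pp1:3 pp2:2 pp3:3 pp4:1 pp5:1
Op 5: read(P0, v2) -> 40. No state change.
Op 6: write(P2, v2, 139). refcount(pp4)=1 -> write in place. 6 ppages; refcounts: pp0:2 pp1:3 pp2:2 pp3:3 pp4:1 pp5:1
Op 7: fork(P2) -> P3. 6 ppages; refcounts: pp0:2 pp1:4 pp2:2 pp3:4 pp4:2 pp5:2
Op 8: write(P1, v0, 110). refcount(pp0)=2>1 -> COPY to pp6. 7 ppages; refcounts: pp0:1 pp1:4 pp2:2 pp3:4 pp4:2 pp5:2 pp6:1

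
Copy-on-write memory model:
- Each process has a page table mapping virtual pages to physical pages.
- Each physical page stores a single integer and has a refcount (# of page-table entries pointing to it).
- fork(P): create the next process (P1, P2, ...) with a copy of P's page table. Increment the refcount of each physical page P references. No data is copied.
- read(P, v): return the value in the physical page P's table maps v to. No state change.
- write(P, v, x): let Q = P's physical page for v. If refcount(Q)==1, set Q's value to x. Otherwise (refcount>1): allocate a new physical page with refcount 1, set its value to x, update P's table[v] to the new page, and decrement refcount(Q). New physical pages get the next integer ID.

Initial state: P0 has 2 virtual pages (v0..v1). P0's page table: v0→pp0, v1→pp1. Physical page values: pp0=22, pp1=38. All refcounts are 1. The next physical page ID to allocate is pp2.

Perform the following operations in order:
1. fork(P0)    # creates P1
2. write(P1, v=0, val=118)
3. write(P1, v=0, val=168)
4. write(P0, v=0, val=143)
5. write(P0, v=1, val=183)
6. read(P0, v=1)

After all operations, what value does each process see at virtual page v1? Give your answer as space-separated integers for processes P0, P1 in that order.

Answer: 183 38

Derivation:
Op 1: fork(P0) -> P1. 2 ppages; refcounts: pp0:2 pp1:2
Op 2: write(P1, v0, 118). refcount(pp0)=2>1 -> COPY to pp2. 3 ppages; refcounts: pp0:1 pp1:2 pp2:1
Op 3: write(P1, v0, 168). refcount(pp2)=1 -> write in place. 3 ppages; refcounts: pp0:1 pp1:2 pp2:1
Op 4: write(P0, v0, 143). refcount(pp0)=1 -> write in place. 3 ppages; refcounts: pp0:1 pp1:2 pp2:1
Op 5: write(P0, v1, 183). refcount(pp1)=2>1 -> COPY to pp3. 4 ppages; refcounts: pp0:1 pp1:1 pp2:1 pp3:1
Op 6: read(P0, v1) -> 183. No state change.
P0: v1 -> pp3 = 183
P1: v1 -> pp1 = 38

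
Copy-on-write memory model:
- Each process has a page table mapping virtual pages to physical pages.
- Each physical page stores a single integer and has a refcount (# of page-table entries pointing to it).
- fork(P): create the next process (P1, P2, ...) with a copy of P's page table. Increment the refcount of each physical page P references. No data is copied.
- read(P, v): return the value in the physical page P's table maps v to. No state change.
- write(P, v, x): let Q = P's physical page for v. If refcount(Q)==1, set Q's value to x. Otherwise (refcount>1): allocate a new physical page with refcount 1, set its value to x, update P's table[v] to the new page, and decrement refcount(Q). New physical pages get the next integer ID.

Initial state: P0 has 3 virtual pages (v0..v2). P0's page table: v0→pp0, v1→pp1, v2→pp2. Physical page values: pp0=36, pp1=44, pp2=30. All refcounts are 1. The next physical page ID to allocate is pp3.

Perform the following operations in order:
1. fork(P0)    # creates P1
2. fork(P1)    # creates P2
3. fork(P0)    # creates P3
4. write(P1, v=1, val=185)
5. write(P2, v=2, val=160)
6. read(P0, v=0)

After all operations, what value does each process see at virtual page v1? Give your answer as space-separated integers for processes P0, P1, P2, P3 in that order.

Op 1: fork(P0) -> P1. 3 ppages; refcounts: pp0:2 pp1:2 pp2:2
Op 2: fork(P1) -> P2. 3 ppages; refcounts: pp0:3 pp1:3 pp2:3
Op 3: fork(P0) -> P3. 3 ppages; refcounts: pp0:4 pp1:4 pp2:4
Op 4: write(P1, v1, 185). refcount(pp1)=4>1 -> COPY to pp3. 4 ppages; refcounts: pp0:4 pp1:3 pp2:4 pp3:1
Op 5: write(P2, v2, 160). refcount(pp2)=4>1 -> COPY to pp4. 5 ppages; refcounts: pp0:4 pp1:3 pp2:3 pp3:1 pp4:1
Op 6: read(P0, v0) -> 36. No state change.
P0: v1 -> pp1 = 44
P1: v1 -> pp3 = 185
P2: v1 -> pp1 = 44
P3: v1 -> pp1 = 44

Answer: 44 185 44 44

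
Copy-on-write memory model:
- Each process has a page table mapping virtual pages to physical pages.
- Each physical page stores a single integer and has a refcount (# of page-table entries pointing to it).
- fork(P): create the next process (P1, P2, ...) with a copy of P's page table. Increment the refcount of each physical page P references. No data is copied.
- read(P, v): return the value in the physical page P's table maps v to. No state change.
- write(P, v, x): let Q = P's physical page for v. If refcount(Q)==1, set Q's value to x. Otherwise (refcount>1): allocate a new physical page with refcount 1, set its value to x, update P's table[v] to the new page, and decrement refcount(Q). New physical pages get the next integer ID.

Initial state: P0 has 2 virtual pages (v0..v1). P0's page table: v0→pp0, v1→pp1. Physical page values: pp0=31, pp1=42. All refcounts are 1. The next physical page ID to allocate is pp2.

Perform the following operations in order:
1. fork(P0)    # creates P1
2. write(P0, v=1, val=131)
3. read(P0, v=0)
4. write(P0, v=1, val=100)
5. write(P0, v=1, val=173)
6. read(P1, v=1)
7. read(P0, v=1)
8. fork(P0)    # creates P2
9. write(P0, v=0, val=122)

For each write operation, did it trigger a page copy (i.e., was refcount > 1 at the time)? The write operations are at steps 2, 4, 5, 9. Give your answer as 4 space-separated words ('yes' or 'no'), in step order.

Op 1: fork(P0) -> P1. 2 ppages; refcounts: pp0:2 pp1:2
Op 2: write(P0, v1, 131). refcount(pp1)=2>1 -> COPY to pp2. 3 ppages; refcounts: pp0:2 pp1:1 pp2:1
Op 3: read(P0, v0) -> 31. No state change.
Op 4: write(P0, v1, 100). refcount(pp2)=1 -> write in place. 3 ppages; refcounts: pp0:2 pp1:1 pp2:1
Op 5: write(P0, v1, 173). refcount(pp2)=1 -> write in place. 3 ppages; refcounts: pp0:2 pp1:1 pp2:1
Op 6: read(P1, v1) -> 42. No state change.
Op 7: read(P0, v1) -> 173. No state change.
Op 8: fork(P0) -> P2. 3 ppages; refcounts: pp0:3 pp1:1 pp2:2
Op 9: write(P0, v0, 122). refcount(pp0)=3>1 -> COPY to pp3. 4 ppages; refcounts: pp0:2 pp1:1 pp2:2 pp3:1

yes no no yes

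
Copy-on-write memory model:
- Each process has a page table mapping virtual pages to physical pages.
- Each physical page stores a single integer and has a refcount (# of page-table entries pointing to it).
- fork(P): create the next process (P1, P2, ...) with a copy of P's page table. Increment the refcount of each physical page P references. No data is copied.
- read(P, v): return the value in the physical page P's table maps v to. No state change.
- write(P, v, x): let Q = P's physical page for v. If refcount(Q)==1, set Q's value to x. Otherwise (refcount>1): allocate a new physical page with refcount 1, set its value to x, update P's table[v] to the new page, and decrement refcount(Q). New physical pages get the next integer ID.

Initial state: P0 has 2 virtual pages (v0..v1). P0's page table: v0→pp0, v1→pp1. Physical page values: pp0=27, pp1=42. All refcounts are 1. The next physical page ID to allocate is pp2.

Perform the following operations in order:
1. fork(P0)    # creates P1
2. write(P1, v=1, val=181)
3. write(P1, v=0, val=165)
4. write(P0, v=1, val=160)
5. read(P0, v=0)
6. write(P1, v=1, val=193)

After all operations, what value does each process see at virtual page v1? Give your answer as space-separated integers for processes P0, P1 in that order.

Answer: 160 193

Derivation:
Op 1: fork(P0) -> P1. 2 ppages; refcounts: pp0:2 pp1:2
Op 2: write(P1, v1, 181). refcount(pp1)=2>1 -> COPY to pp2. 3 ppages; refcounts: pp0:2 pp1:1 pp2:1
Op 3: write(P1, v0, 165). refcount(pp0)=2>1 -> COPY to pp3. 4 ppages; refcounts: pp0:1 pp1:1 pp2:1 pp3:1
Op 4: write(P0, v1, 160). refcount(pp1)=1 -> write in place. 4 ppages; refcounts: pp0:1 pp1:1 pp2:1 pp3:1
Op 5: read(P0, v0) -> 27. No state change.
Op 6: write(P1, v1, 193). refcount(pp2)=1 -> write in place. 4 ppages; refcounts: pp0:1 pp1:1 pp2:1 pp3:1
P0: v1 -> pp1 = 160
P1: v1 -> pp2 = 193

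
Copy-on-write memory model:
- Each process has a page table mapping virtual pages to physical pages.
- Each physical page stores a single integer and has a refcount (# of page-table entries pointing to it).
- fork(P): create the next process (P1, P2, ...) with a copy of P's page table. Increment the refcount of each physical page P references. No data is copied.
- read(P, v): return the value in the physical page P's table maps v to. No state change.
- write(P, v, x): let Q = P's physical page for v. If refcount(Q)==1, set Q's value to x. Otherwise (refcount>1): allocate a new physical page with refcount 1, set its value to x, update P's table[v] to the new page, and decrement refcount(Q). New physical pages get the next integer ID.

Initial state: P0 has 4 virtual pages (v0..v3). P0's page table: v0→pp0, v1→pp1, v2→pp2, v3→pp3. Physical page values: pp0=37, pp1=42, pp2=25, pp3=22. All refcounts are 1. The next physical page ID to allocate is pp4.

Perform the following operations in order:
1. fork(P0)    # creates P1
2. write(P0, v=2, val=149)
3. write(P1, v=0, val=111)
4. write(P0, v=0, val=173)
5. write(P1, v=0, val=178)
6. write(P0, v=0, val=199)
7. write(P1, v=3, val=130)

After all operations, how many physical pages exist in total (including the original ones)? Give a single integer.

Answer: 7

Derivation:
Op 1: fork(P0) -> P1. 4 ppages; refcounts: pp0:2 pp1:2 pp2:2 pp3:2
Op 2: write(P0, v2, 149). refcount(pp2)=2>1 -> COPY to pp4. 5 ppages; refcounts: pp0:2 pp1:2 pp2:1 pp3:2 pp4:1
Op 3: write(P1, v0, 111). refcount(pp0)=2>1 -> COPY to pp5. 6 ppages; refcounts: pp0:1 pp1:2 pp2:1 pp3:2 pp4:1 pp5:1
Op 4: write(P0, v0, 173). refcount(pp0)=1 -> write in place. 6 ppages; refcounts: pp0:1 pp1:2 pp2:1 pp3:2 pp4:1 pp5:1
Op 5: write(P1, v0, 178). refcount(pp5)=1 -> write in place. 6 ppages; refcounts: pp0:1 pp1:2 pp2:1 pp3:2 pp4:1 pp5:1
Op 6: write(P0, v0, 199). refcount(pp0)=1 -> write in place. 6 ppages; refcounts: pp0:1 pp1:2 pp2:1 pp3:2 pp4:1 pp5:1
Op 7: write(P1, v3, 130). refcount(pp3)=2>1 -> COPY to pp6. 7 ppages; refcounts: pp0:1 pp1:2 pp2:1 pp3:1 pp4:1 pp5:1 pp6:1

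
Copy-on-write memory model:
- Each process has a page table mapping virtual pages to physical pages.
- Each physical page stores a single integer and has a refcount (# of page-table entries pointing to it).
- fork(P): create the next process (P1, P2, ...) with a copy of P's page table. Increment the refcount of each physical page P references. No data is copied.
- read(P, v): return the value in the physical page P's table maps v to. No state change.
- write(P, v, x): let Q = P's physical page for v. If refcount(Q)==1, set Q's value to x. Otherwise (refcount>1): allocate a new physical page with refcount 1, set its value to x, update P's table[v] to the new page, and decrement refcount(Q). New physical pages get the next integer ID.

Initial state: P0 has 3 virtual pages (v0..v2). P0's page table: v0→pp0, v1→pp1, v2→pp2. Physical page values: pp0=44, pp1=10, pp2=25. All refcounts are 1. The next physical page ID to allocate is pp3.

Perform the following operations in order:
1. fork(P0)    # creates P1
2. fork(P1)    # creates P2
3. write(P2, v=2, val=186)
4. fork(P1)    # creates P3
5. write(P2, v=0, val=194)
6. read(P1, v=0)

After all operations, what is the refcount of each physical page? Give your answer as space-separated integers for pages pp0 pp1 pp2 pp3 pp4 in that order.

Answer: 3 4 3 1 1

Derivation:
Op 1: fork(P0) -> P1. 3 ppages; refcounts: pp0:2 pp1:2 pp2:2
Op 2: fork(P1) -> P2. 3 ppages; refcounts: pp0:3 pp1:3 pp2:3
Op 3: write(P2, v2, 186). refcount(pp2)=3>1 -> COPY to pp3. 4 ppages; refcounts: pp0:3 pp1:3 pp2:2 pp3:1
Op 4: fork(P1) -> P3. 4 ppages; refcounts: pp0:4 pp1:4 pp2:3 pp3:1
Op 5: write(P2, v0, 194). refcount(pp0)=4>1 -> COPY to pp4. 5 ppages; refcounts: pp0:3 pp1:4 pp2:3 pp3:1 pp4:1
Op 6: read(P1, v0) -> 44. No state change.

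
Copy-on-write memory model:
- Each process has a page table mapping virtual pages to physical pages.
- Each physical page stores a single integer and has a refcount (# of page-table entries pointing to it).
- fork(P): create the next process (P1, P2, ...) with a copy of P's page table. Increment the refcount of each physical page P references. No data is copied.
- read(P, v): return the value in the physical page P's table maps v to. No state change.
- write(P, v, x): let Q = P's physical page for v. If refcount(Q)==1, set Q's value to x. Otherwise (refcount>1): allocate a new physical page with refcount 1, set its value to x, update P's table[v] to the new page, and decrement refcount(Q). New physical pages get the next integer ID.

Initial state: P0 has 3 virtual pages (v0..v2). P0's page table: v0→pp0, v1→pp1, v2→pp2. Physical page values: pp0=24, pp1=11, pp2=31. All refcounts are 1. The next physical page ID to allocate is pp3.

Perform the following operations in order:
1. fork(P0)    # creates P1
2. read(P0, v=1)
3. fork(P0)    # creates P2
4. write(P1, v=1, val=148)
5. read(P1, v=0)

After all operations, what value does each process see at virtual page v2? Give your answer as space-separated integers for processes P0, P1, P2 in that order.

Answer: 31 31 31

Derivation:
Op 1: fork(P0) -> P1. 3 ppages; refcounts: pp0:2 pp1:2 pp2:2
Op 2: read(P0, v1) -> 11. No state change.
Op 3: fork(P0) -> P2. 3 ppages; refcounts: pp0:3 pp1:3 pp2:3
Op 4: write(P1, v1, 148). refcount(pp1)=3>1 -> COPY to pp3. 4 ppages; refcounts: pp0:3 pp1:2 pp2:3 pp3:1
Op 5: read(P1, v0) -> 24. No state change.
P0: v2 -> pp2 = 31
P1: v2 -> pp2 = 31
P2: v2 -> pp2 = 31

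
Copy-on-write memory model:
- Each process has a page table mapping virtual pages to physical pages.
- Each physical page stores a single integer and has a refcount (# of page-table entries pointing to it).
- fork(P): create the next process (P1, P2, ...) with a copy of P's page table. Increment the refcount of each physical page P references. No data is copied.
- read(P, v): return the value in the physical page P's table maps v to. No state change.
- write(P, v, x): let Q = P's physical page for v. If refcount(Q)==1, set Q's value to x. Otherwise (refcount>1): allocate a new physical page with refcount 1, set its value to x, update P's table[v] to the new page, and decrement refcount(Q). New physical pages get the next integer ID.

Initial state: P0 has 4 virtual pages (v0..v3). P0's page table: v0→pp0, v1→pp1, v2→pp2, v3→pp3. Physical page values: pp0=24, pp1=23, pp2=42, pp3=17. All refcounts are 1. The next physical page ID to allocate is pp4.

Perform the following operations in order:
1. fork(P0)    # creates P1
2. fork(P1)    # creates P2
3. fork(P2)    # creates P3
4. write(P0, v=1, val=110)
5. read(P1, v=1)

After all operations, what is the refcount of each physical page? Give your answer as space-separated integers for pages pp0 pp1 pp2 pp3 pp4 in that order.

Op 1: fork(P0) -> P1. 4 ppages; refcounts: pp0:2 pp1:2 pp2:2 pp3:2
Op 2: fork(P1) -> P2. 4 ppages; refcounts: pp0:3 pp1:3 pp2:3 pp3:3
Op 3: fork(P2) -> P3. 4 ppages; refcounts: pp0:4 pp1:4 pp2:4 pp3:4
Op 4: write(P0, v1, 110). refcount(pp1)=4>1 -> COPY to pp4. 5 ppages; refcounts: pp0:4 pp1:3 pp2:4 pp3:4 pp4:1
Op 5: read(P1, v1) -> 23. No state change.

Answer: 4 3 4 4 1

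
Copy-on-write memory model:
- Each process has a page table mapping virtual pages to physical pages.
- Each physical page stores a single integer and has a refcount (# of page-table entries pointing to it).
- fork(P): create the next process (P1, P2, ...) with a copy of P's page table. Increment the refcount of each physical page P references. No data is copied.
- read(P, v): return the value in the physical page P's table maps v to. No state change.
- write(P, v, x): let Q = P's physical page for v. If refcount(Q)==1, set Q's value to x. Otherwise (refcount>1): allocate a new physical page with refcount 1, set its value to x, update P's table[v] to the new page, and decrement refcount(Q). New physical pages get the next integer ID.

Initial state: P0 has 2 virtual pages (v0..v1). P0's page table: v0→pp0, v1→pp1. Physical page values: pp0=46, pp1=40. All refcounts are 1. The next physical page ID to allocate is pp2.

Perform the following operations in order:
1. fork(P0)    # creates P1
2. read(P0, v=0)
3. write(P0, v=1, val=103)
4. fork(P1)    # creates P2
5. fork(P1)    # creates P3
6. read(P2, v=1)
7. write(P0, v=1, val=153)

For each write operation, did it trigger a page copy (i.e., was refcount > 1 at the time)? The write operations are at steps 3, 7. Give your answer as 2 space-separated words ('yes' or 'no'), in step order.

Op 1: fork(P0) -> P1. 2 ppages; refcounts: pp0:2 pp1:2
Op 2: read(P0, v0) -> 46. No state change.
Op 3: write(P0, v1, 103). refcount(pp1)=2>1 -> COPY to pp2. 3 ppages; refcounts: pp0:2 pp1:1 pp2:1
Op 4: fork(P1) -> P2. 3 ppages; refcounts: pp0:3 pp1:2 pp2:1
Op 5: fork(P1) -> P3. 3 ppages; refcounts: pp0:4 pp1:3 pp2:1
Op 6: read(P2, v1) -> 40. No state change.
Op 7: write(P0, v1, 153). refcount(pp2)=1 -> write in place. 3 ppages; refcounts: pp0:4 pp1:3 pp2:1

yes no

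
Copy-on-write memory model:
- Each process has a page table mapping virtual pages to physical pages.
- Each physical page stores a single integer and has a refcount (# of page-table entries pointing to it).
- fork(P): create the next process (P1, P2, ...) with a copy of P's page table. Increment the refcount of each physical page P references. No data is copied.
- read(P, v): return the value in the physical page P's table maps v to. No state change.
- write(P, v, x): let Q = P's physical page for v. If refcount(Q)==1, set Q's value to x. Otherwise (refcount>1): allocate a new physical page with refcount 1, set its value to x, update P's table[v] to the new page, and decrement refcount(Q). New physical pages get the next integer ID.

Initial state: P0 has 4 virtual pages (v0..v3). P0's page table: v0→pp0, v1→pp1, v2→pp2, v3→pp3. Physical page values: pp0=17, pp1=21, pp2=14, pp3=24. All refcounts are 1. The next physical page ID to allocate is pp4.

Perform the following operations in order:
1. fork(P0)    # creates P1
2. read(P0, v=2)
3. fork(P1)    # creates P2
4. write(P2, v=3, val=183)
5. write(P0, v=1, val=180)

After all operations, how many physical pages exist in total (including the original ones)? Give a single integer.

Op 1: fork(P0) -> P1. 4 ppages; refcounts: pp0:2 pp1:2 pp2:2 pp3:2
Op 2: read(P0, v2) -> 14. No state change.
Op 3: fork(P1) -> P2. 4 ppages; refcounts: pp0:3 pp1:3 pp2:3 pp3:3
Op 4: write(P2, v3, 183). refcount(pp3)=3>1 -> COPY to pp4. 5 ppages; refcounts: pp0:3 pp1:3 pp2:3 pp3:2 pp4:1
Op 5: write(P0, v1, 180). refcount(pp1)=3>1 -> COPY to pp5. 6 ppages; refcounts: pp0:3 pp1:2 pp2:3 pp3:2 pp4:1 pp5:1

Answer: 6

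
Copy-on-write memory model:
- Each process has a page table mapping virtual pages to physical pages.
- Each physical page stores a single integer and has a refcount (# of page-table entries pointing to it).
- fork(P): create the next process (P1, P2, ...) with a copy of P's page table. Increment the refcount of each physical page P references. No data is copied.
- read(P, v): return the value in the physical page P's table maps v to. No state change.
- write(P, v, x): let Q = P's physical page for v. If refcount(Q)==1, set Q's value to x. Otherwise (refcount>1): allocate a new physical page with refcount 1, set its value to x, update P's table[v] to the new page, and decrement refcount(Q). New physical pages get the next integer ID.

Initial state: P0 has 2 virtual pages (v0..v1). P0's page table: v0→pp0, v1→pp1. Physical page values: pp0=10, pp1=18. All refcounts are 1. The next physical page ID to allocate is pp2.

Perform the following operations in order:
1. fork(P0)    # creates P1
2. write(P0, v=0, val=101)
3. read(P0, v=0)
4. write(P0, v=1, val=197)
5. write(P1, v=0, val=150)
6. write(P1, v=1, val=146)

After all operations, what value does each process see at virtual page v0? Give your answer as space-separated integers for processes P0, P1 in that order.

Answer: 101 150

Derivation:
Op 1: fork(P0) -> P1. 2 ppages; refcounts: pp0:2 pp1:2
Op 2: write(P0, v0, 101). refcount(pp0)=2>1 -> COPY to pp2. 3 ppages; refcounts: pp0:1 pp1:2 pp2:1
Op 3: read(P0, v0) -> 101. No state change.
Op 4: write(P0, v1, 197). refcount(pp1)=2>1 -> COPY to pp3. 4 ppages; refcounts: pp0:1 pp1:1 pp2:1 pp3:1
Op 5: write(P1, v0, 150). refcount(pp0)=1 -> write in place. 4 ppages; refcounts: pp0:1 pp1:1 pp2:1 pp3:1
Op 6: write(P1, v1, 146). refcount(pp1)=1 -> write in place. 4 ppages; refcounts: pp0:1 pp1:1 pp2:1 pp3:1
P0: v0 -> pp2 = 101
P1: v0 -> pp0 = 150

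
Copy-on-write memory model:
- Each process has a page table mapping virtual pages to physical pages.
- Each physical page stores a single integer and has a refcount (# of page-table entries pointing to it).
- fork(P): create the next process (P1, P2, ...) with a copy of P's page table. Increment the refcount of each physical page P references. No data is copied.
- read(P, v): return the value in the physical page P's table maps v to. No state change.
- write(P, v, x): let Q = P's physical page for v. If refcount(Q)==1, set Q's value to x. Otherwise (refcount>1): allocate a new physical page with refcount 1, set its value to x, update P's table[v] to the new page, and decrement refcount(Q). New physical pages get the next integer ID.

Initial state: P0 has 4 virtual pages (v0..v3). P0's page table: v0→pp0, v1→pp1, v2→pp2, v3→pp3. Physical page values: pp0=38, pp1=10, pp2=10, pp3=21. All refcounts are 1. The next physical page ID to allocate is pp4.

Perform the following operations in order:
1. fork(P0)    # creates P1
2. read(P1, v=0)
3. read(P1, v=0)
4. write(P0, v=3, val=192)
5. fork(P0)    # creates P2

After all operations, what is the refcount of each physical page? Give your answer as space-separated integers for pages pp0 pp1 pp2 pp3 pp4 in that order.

Answer: 3 3 3 1 2

Derivation:
Op 1: fork(P0) -> P1. 4 ppages; refcounts: pp0:2 pp1:2 pp2:2 pp3:2
Op 2: read(P1, v0) -> 38. No state change.
Op 3: read(P1, v0) -> 38. No state change.
Op 4: write(P0, v3, 192). refcount(pp3)=2>1 -> COPY to pp4. 5 ppages; refcounts: pp0:2 pp1:2 pp2:2 pp3:1 pp4:1
Op 5: fork(P0) -> P2. 5 ppages; refcounts: pp0:3 pp1:3 pp2:3 pp3:1 pp4:2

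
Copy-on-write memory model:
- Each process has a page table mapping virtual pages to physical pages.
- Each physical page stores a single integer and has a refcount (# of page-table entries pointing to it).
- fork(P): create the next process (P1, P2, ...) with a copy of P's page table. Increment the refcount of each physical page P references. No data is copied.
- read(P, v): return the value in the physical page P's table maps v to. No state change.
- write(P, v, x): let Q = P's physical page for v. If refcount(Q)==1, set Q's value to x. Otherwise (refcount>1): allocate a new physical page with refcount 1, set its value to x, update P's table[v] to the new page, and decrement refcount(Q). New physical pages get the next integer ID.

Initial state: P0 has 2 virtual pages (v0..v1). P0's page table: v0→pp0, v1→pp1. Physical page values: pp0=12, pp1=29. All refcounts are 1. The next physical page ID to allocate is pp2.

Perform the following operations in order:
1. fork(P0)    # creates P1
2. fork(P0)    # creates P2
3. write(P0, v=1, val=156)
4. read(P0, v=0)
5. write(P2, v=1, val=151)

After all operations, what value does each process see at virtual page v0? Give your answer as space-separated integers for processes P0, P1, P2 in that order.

Op 1: fork(P0) -> P1. 2 ppages; refcounts: pp0:2 pp1:2
Op 2: fork(P0) -> P2. 2 ppages; refcounts: pp0:3 pp1:3
Op 3: write(P0, v1, 156). refcount(pp1)=3>1 -> COPY to pp2. 3 ppages; refcounts: pp0:3 pp1:2 pp2:1
Op 4: read(P0, v0) -> 12. No state change.
Op 5: write(P2, v1, 151). refcount(pp1)=2>1 -> COPY to pp3. 4 ppages; refcounts: pp0:3 pp1:1 pp2:1 pp3:1
P0: v0 -> pp0 = 12
P1: v0 -> pp0 = 12
P2: v0 -> pp0 = 12

Answer: 12 12 12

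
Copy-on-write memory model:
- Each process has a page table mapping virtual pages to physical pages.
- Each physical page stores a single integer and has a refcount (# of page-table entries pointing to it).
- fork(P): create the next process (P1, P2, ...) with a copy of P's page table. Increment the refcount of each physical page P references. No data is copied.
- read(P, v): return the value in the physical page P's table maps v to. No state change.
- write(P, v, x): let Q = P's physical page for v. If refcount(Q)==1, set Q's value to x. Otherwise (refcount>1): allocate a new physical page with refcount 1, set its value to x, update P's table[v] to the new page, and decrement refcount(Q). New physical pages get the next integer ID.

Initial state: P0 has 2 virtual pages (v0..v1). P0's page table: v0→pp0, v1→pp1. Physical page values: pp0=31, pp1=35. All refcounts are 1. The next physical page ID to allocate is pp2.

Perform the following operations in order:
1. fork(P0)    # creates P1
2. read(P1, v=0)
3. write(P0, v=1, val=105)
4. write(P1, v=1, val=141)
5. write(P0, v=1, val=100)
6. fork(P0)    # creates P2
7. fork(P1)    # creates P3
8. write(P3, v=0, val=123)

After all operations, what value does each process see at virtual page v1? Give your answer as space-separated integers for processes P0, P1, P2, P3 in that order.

Op 1: fork(P0) -> P1. 2 ppages; refcounts: pp0:2 pp1:2
Op 2: read(P1, v0) -> 31. No state change.
Op 3: write(P0, v1, 105). refcount(pp1)=2>1 -> COPY to pp2. 3 ppages; refcounts: pp0:2 pp1:1 pp2:1
Op 4: write(P1, v1, 141). refcount(pp1)=1 -> write in place. 3 ppages; refcounts: pp0:2 pp1:1 pp2:1
Op 5: write(P0, v1, 100). refcount(pp2)=1 -> write in place. 3 ppages; refcounts: pp0:2 pp1:1 pp2:1
Op 6: fork(P0) -> P2. 3 ppages; refcounts: pp0:3 pp1:1 pp2:2
Op 7: fork(P1) -> P3. 3 ppages; refcounts: pp0:4 pp1:2 pp2:2
Op 8: write(P3, v0, 123). refcount(pp0)=4>1 -> COPY to pp3. 4 ppages; refcounts: pp0:3 pp1:2 pp2:2 pp3:1
P0: v1 -> pp2 = 100
P1: v1 -> pp1 = 141
P2: v1 -> pp2 = 100
P3: v1 -> pp1 = 141

Answer: 100 141 100 141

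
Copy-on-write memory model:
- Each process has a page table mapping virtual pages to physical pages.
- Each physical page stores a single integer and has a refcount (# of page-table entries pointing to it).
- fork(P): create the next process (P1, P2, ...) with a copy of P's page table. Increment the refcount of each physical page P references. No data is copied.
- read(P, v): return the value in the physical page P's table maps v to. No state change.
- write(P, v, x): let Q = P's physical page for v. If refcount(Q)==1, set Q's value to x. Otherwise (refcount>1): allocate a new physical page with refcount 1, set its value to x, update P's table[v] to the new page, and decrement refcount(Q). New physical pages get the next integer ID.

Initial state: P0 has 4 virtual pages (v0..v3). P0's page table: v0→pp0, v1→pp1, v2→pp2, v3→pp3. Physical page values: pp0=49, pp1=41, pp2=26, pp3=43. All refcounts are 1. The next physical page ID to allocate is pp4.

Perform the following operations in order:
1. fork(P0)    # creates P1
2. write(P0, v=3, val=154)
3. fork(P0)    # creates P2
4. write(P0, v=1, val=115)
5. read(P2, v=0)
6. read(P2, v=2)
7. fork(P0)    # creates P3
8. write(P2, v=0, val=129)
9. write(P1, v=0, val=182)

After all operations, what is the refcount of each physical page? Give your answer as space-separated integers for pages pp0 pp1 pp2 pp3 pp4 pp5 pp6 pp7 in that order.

Answer: 2 2 4 1 3 2 1 1

Derivation:
Op 1: fork(P0) -> P1. 4 ppages; refcounts: pp0:2 pp1:2 pp2:2 pp3:2
Op 2: write(P0, v3, 154). refcount(pp3)=2>1 -> COPY to pp4. 5 ppages; refcounts: pp0:2 pp1:2 pp2:2 pp3:1 pp4:1
Op 3: fork(P0) -> P2. 5 ppages; refcounts: pp0:3 pp1:3 pp2:3 pp3:1 pp4:2
Op 4: write(P0, v1, 115). refcount(pp1)=3>1 -> COPY to pp5. 6 ppages; refcounts: pp0:3 pp1:2 pp2:3 pp3:1 pp4:2 pp5:1
Op 5: read(P2, v0) -> 49. No state change.
Op 6: read(P2, v2) -> 26. No state change.
Op 7: fork(P0) -> P3. 6 ppages; refcounts: pp0:4 pp1:2 pp2:4 pp3:1 pp4:3 pp5:2
Op 8: write(P2, v0, 129). refcount(pp0)=4>1 -> COPY to pp6. 7 ppages; refcounts: pp0:3 pp1:2 pp2:4 pp3:1 pp4:3 pp5:2 pp6:1
Op 9: write(P1, v0, 182). refcount(pp0)=3>1 -> COPY to pp7. 8 ppages; refcounts: pp0:2 pp1:2 pp2:4 pp3:1 pp4:3 pp5:2 pp6:1 pp7:1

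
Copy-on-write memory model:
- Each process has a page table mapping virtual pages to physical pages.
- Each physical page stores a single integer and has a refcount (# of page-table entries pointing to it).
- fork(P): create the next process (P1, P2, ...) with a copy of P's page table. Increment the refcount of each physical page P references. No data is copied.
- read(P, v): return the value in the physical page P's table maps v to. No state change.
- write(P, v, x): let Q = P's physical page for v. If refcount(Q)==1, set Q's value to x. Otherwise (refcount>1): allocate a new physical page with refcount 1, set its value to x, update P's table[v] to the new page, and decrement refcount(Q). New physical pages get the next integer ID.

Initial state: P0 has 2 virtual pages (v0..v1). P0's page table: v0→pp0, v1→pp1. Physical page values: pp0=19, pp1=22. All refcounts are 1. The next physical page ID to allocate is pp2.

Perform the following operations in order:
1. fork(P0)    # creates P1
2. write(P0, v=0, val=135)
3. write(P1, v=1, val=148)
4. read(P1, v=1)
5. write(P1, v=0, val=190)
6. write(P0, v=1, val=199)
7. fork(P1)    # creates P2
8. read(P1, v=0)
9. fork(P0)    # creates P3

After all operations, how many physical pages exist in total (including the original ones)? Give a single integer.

Answer: 4

Derivation:
Op 1: fork(P0) -> P1. 2 ppages; refcounts: pp0:2 pp1:2
Op 2: write(P0, v0, 135). refcount(pp0)=2>1 -> COPY to pp2. 3 ppages; refcounts: pp0:1 pp1:2 pp2:1
Op 3: write(P1, v1, 148). refcount(pp1)=2>1 -> COPY to pp3. 4 ppages; refcounts: pp0:1 pp1:1 pp2:1 pp3:1
Op 4: read(P1, v1) -> 148. No state change.
Op 5: write(P1, v0, 190). refcount(pp0)=1 -> write in place. 4 ppages; refcounts: pp0:1 pp1:1 pp2:1 pp3:1
Op 6: write(P0, v1, 199). refcount(pp1)=1 -> write in place. 4 ppages; refcounts: pp0:1 pp1:1 pp2:1 pp3:1
Op 7: fork(P1) -> P2. 4 ppages; refcounts: pp0:2 pp1:1 pp2:1 pp3:2
Op 8: read(P1, v0) -> 190. No state change.
Op 9: fork(P0) -> P3. 4 ppages; refcounts: pp0:2 pp1:2 pp2:2 pp3:2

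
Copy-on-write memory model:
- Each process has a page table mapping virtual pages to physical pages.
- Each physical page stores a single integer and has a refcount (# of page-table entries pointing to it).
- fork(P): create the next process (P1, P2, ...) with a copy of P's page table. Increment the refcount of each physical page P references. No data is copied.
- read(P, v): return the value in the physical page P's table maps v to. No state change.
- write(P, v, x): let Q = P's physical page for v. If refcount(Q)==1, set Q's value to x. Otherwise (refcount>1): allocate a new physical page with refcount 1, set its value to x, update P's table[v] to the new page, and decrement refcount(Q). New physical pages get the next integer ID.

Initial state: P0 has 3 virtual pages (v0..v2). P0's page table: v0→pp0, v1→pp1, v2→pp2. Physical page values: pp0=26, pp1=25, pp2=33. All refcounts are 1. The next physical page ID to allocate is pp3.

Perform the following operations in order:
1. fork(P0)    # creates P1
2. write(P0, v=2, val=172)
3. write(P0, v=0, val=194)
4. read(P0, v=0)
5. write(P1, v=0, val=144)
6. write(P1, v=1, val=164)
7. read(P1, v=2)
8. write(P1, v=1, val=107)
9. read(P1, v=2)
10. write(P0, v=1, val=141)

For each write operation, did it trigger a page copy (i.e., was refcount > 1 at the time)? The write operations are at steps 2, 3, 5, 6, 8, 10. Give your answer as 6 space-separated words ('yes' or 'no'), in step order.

Op 1: fork(P0) -> P1. 3 ppages; refcounts: pp0:2 pp1:2 pp2:2
Op 2: write(P0, v2, 172). refcount(pp2)=2>1 -> COPY to pp3. 4 ppages; refcounts: pp0:2 pp1:2 pp2:1 pp3:1
Op 3: write(P0, v0, 194). refcount(pp0)=2>1 -> COPY to pp4. 5 ppages; refcounts: pp0:1 pp1:2 pp2:1 pp3:1 pp4:1
Op 4: read(P0, v0) -> 194. No state change.
Op 5: write(P1, v0, 144). refcount(pp0)=1 -> write in place. 5 ppages; refcounts: pp0:1 pp1:2 pp2:1 pp3:1 pp4:1
Op 6: write(P1, v1, 164). refcount(pp1)=2>1 -> COPY to pp5. 6 ppages; refcounts: pp0:1 pp1:1 pp2:1 pp3:1 pp4:1 pp5:1
Op 7: read(P1, v2) -> 33. No state change.
Op 8: write(P1, v1, 107). refcount(pp5)=1 -> write in place. 6 ppages; refcounts: pp0:1 pp1:1 pp2:1 pp3:1 pp4:1 pp5:1
Op 9: read(P1, v2) -> 33. No state change.
Op 10: write(P0, v1, 141). refcount(pp1)=1 -> write in place. 6 ppages; refcounts: pp0:1 pp1:1 pp2:1 pp3:1 pp4:1 pp5:1

yes yes no yes no no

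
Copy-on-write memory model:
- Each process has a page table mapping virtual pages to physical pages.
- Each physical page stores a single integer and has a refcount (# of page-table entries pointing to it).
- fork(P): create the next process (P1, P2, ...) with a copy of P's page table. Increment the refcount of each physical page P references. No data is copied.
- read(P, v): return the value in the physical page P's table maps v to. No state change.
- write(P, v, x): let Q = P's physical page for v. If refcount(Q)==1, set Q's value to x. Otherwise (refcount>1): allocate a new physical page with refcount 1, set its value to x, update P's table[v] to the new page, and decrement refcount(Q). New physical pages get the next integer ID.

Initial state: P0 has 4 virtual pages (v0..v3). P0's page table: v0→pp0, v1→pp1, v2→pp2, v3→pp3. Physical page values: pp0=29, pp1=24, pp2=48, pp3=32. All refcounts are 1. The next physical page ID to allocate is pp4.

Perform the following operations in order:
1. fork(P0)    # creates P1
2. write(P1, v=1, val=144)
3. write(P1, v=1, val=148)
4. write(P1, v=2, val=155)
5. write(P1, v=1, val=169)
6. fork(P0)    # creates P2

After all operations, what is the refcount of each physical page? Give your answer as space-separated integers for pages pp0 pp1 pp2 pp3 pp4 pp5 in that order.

Answer: 3 2 2 3 1 1

Derivation:
Op 1: fork(P0) -> P1. 4 ppages; refcounts: pp0:2 pp1:2 pp2:2 pp3:2
Op 2: write(P1, v1, 144). refcount(pp1)=2>1 -> COPY to pp4. 5 ppages; refcounts: pp0:2 pp1:1 pp2:2 pp3:2 pp4:1
Op 3: write(P1, v1, 148). refcount(pp4)=1 -> write in place. 5 ppages; refcounts: pp0:2 pp1:1 pp2:2 pp3:2 pp4:1
Op 4: write(P1, v2, 155). refcount(pp2)=2>1 -> COPY to pp5. 6 ppages; refcounts: pp0:2 pp1:1 pp2:1 pp3:2 pp4:1 pp5:1
Op 5: write(P1, v1, 169). refcount(pp4)=1 -> write in place. 6 ppages; refcounts: pp0:2 pp1:1 pp2:1 pp3:2 pp4:1 pp5:1
Op 6: fork(P0) -> P2. 6 ppages; refcounts: pp0:3 pp1:2 pp2:2 pp3:3 pp4:1 pp5:1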